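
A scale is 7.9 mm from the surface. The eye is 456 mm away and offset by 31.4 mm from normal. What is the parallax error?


error = h * offset / d
= 7.9 * 31.4 / 456
= 0.5440

0.5440


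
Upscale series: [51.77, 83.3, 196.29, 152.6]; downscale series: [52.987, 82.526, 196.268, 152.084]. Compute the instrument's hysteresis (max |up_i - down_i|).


|51.77 - 52.987| = 1.2170
|83.3 - 82.526| = 0.7740
|196.29 - 196.268| = 0.0220
|152.6 - 152.084| = 0.5160
hysteresis = max(diffs) = 1.2170

1.2170


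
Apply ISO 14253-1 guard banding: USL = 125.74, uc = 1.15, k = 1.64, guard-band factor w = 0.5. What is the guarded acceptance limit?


U = k * uc = 1.64 * 1.15 = 1.886
guard band g = w * U = 0.5 * 1.886 = 0.943
AL = USL - g = 125.74 - 0.943
AL = 124.7970

124.7970


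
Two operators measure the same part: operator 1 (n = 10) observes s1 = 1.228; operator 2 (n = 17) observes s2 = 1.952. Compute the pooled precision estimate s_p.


s_p = sqrt(((n1-1)*s1^2 + (n2-1)*s2^2) / (n1+n2-2))
numerator = (10-1)*1.228^2 + (17-1)*1.952^2 = 13.571856 + 60.964864 = 74.53672
denominator = 10 + 17 - 2 = 25
s_p^2 = 74.53672 / 25 = 2.9814688
s_p = sqrt(2.9814688) = 1.7267

1.7267


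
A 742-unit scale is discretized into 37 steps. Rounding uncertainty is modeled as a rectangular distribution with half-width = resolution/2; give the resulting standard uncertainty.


resolution = range / divisions
resolution = 742 / 37 = 20.054054
u_res = resolution / (2*sqrt(3))
u_res = 20.054054 / 3.4641016
u_res = 5.7891

5.7891


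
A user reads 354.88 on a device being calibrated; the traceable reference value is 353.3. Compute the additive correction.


Correction = standard - reading
= 353.3 - 354.88
= -1.5800

-1.5800


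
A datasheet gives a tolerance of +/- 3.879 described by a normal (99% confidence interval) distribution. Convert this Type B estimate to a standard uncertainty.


u_B = half_width / 2.576
u_B = 3.879 / 2.576
u_B = 1.5058

1.5058


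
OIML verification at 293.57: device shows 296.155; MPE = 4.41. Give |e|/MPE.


e = indication - reference = 296.155 - 293.57 = 2.5850
|e| = 2.5850
ratio = |e| / MPE = 2.5850 / 4.41
ratio = 0.5862

0.5862


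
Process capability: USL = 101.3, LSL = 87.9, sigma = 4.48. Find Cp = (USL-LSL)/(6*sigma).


Cp = (USL - LSL) / (6 * sigma)
= (101.3 - 87.9) / (6 * 4.48)
= 13.4000 / 26.8800
= 0.4985

0.4985


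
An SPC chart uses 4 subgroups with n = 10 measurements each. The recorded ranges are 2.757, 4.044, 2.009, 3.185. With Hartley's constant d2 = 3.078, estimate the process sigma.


R_bar = (2.757 + 4.044 + 2.009 + 3.185) / 4
R_bar = 11.995 / 4 = 2.99875
sigma_hat = R_bar / d2 = 2.99875 / 3.078 = 0.9743

0.9743


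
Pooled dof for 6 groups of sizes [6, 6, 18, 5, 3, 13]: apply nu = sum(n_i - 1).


nu = sum_i (n_i - 1)
nu = ((6 - 1) + (6 - 1) + (18 - 1) + (5 - 1) + (3 - 1) + (13 - 1))
nu = 5 + 5 + 17 + 4 + 2 + 12
nu = 45

45


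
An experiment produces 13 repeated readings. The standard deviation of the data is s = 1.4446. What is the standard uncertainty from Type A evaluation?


u_A = s / sqrt(n)
u_A = 1.4446 / sqrt(13)
u_A = 1.4446 / 3.6055513
u_A = 0.4007

0.4007


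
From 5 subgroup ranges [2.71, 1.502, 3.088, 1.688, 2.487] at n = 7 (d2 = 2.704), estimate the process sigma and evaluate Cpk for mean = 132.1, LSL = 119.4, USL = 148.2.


R_bar = (2.71 + 1.502 + 3.088 + 1.688 + 2.487) / 5 = 2.295
sigma = R_bar / d2 = 2.295 / 2.704 = 0.8487426
Cp = (USL - LSL)/(6*sigma) = (148.2 - 119.4)/(6*0.8487426) = 5.6554
Cpu = (148.2 - 132.1)/(3*0.8487426) = 6.3231
Cpl = (132.1 - 119.4)/(3*0.8487426) = 4.9878
Cpk = min(Cpu, Cpl) = 4.9878

4.9878


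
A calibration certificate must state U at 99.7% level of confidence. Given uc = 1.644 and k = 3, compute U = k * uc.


U = k * uc
U = 3 * 1.644
U = 4.9320

4.9320


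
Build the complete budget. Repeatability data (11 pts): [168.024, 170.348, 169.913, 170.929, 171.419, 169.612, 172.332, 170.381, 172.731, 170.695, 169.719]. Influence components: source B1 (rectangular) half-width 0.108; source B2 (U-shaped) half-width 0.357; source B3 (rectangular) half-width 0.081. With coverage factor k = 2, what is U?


mean = (168.024 + 170.348 + 169.913 + 170.929 + 171.419 + 169.612 + 172.332 + 170.381 + 172.731 + 170.695 + 169.719) / 11 = 170.5548182
s = sqrt(sum((x - mean)^2)/(n-1)) = 1.3144608
u_A = s / sqrt(n) = 1.3144608 / sqrt(11) = 0.39632484
u_B1 = 0.108 / sqrt(3) = 0.062353829
u_B2 = 0.357 / sqrt(2) = 0.25243712
u_B3 = 0.081 / sqrt(3) = 0.046765372
uc = sqrt(0.39632484^2 + 0.062353829^2 + 0.25243712^2 + 0.046765372^2) = 0.47631174
U = k * uc = 2 * 0.47631174
U = 0.9526

0.9526


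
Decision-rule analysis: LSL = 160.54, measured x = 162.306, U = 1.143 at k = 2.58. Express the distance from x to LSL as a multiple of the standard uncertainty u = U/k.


u = U / k = 1.143 / 2.58 = 0.44302326
margin = |LSL - x| = |160.54 - 162.306| = 1.766
z = margin / u = 1.766 / 0.44302326
z = 3.9862

3.9862


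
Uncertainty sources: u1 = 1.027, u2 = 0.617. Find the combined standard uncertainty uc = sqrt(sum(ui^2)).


uc = sqrt(1.027^2 + 0.617^2)
uc = sqrt(1.435418)
uc = 1.1981

1.1981


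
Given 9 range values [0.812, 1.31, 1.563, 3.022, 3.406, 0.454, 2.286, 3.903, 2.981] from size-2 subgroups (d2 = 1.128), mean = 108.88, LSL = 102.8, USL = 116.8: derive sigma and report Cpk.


R_bar = (0.812 + 1.31 + 1.563 + 3.022 + 3.406 + 0.454 + 2.286 + 3.903 + 2.981) / 9 = 2.193
sigma = R_bar / d2 = 2.193 / 1.128 = 1.9441489
Cp = (USL - LSL)/(6*sigma) = (116.8 - 102.8)/(6*1.9441489) = 1.2002
Cpu = (116.8 - 108.88)/(3*1.9441489) = 1.3579
Cpl = (108.88 - 102.8)/(3*1.9441489) = 1.0424
Cpk = min(Cpu, Cpl) = 1.0424

1.0424


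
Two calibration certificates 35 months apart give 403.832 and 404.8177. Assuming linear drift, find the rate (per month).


rate = (v2 - v1) / months
= (404.8177 - 403.832) / 35
= 0.9857 / 35
= 0.0282

0.0282


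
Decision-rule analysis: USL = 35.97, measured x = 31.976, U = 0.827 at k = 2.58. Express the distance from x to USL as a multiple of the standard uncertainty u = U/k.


u = U / k = 0.827 / 2.58 = 0.32054264
margin = |USL - x| = |35.97 - 31.976| = 3.994
z = margin / u = 3.994 / 0.32054264
z = 12.4601

12.4601


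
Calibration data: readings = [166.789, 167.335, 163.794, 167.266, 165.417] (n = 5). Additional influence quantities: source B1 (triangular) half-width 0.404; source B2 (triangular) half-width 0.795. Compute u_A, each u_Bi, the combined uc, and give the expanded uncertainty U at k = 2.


mean = (166.789 + 167.335 + 163.794 + 167.266 + 165.417) / 5 = 166.1202
s = sqrt(sum((x - mean)^2)/(n-1)) = 1.5117529
u_A = s / sqrt(n) = 1.5117529 / sqrt(5) = 0.67607645
u_B1 = 0.404 / sqrt(6) = 0.16493231
u_B2 = 0.795 / sqrt(6) = 0.32455739
uc = sqrt(0.67607645^2 + 0.16493231^2 + 0.32455739^2) = 0.76786687
U = k * uc = 2 * 0.76786687
U = 1.5357

1.5357


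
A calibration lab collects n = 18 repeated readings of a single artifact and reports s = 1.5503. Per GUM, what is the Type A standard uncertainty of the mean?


u_A = s / sqrt(n)
u_A = 1.5503 / sqrt(18)
u_A = 1.5503 / 4.2426407
u_A = 0.3654

0.3654


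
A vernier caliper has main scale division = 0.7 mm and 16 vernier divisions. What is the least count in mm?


LC = MSD / n_div
= 0.7 / 16
= 0.0437

0.0437


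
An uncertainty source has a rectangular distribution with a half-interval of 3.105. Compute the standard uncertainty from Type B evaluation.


u_B = half_width / sqrt(3)
u_B = 3.105 / 1.7320508
u_B = 1.7927

1.7927


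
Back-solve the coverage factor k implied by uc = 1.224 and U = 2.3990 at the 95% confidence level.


k = U / uc
k = 2.3990 / 1.224
k = 1.96

1.96


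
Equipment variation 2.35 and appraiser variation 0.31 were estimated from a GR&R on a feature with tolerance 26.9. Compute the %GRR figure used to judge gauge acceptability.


GRR = sqrt(EV^2 + AV^2) = sqrt(2.35^2 + 0.31^2) = 2.3703586
%GRR = GRR / tol * 100 = 2.3703586 / 26.9 * 100
%GRR = 8.8117

8.8117


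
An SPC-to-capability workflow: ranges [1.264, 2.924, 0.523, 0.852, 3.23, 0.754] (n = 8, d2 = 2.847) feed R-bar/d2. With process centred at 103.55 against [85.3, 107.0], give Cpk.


R_bar = (1.264 + 2.924 + 0.523 + 0.852 + 3.23 + 0.754) / 6 = 1.5911667
sigma = R_bar / d2 = 1.5911667 / 2.847 = 0.55889241
Cp = (USL - LSL)/(6*sigma) = (107.0 - 85.3)/(6*0.55889241) = 6.4711
Cpu = (107.0 - 103.55)/(3*0.55889241) = 2.0576
Cpl = (103.55 - 85.3)/(3*0.55889241) = 10.8846
Cpk = min(Cpu, Cpl) = 2.0576

2.0576


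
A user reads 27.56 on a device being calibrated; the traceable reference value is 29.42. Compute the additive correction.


Correction = standard - reading
= 29.42 - 27.56
= 1.8600

1.8600


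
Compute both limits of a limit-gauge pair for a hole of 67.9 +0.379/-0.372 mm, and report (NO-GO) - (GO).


GO = nominal - lower_tol (smallest hole = maximum material condition)
GO = 67.9 - 0.372 = 67.528
NO-GO = nominal + upper_tol (largest hole = least material condition)
NO-GO = 67.9 + 0.379 = 68.279
spread = NO-GO - GO = 68.279 - 67.528 = 0.7510

0.7510


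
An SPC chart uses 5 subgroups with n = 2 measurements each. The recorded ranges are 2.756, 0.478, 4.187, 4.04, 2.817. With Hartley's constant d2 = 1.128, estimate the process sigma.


R_bar = (2.756 + 0.478 + 4.187 + 4.04 + 2.817) / 5
R_bar = 14.278 / 5 = 2.8556
sigma_hat = R_bar / d2 = 2.8556 / 1.128 = 2.5316

2.5316


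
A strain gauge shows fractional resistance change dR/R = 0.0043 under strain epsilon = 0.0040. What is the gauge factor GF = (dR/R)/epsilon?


GF = (dR/R) / epsilon
= 0.0043 / 0.0040
= 1.0750

1.0750


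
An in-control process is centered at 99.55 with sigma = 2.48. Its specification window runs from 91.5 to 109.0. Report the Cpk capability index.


Cpu = (USL - mean) / (3*sigma) = (109.0 - 99.55) / (3*2.48) = 1.2702
Cpl = (mean - LSL) / (3*sigma) = (99.55 - 91.5) / (3*2.48) = 1.0820
Cpk = min(Cpu, Cpl) = 1.0820

1.0820


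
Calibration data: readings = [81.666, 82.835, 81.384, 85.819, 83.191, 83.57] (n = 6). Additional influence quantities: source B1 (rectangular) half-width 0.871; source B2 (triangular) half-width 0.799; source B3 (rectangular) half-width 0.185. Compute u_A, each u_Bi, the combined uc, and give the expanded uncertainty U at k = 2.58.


mean = (81.666 + 82.835 + 81.384 + 85.819 + 83.191 + 83.57) / 6 = 83.0775
s = sqrt(sum((x - mean)^2)/(n-1)) = 1.5931316
u_A = s / sqrt(n) = 1.5931316 / sqrt(6) = 0.65039325
u_B1 = 0.871 / sqrt(3) = 0.50287208
u_B2 = 0.799 / sqrt(6) = 0.32619038
u_B3 = 0.185 / sqrt(3) = 0.1068098
uc = sqrt(0.65039325^2 + 0.50287208^2 + 0.32619038^2 + 0.1068098^2) = 0.89089854
U = k * uc = 2.58 * 0.89089854
U = 2.2985

2.2985


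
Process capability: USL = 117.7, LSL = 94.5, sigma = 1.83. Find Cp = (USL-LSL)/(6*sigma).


Cp = (USL - LSL) / (6 * sigma)
= (117.7 - 94.5) / (6 * 1.83)
= 23.2000 / 10.9800
= 2.1129

2.1129


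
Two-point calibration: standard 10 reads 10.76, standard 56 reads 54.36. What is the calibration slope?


slope = (y2 - y1) / (x2 - x1)
= (54.36 - 10.76) / (56 - 10)
= 43.6000 / 46
= 0.9478

0.9478


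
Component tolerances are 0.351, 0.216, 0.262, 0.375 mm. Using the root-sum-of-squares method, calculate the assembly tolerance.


RSS = sqrt(0.351^2 + 0.216^2 + 0.262^2 + 0.375^2)
= sqrt(0.379126)
= 0.6157

0.6157


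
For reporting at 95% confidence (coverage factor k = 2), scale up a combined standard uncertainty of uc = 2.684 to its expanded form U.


U = k * uc
U = 2 * 2.684
U = 5.3680

5.3680


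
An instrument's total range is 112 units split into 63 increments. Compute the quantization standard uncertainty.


resolution = range / divisions
resolution = 112 / 63 = 1.7777778
u_res = resolution / (2*sqrt(3))
u_res = 1.7777778 / 3.4641016
u_res = 0.5132

0.5132


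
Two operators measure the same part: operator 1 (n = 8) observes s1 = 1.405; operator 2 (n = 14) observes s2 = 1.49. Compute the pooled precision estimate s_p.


s_p = sqrt(((n1-1)*s1^2 + (n2-1)*s2^2) / (n1+n2-2))
numerator = (8-1)*1.405^2 + (14-1)*1.49^2 = 13.818175 + 28.8613 = 42.679475
denominator = 8 + 14 - 2 = 20
s_p^2 = 42.679475 / 20 = 2.1339738
s_p = sqrt(2.1339738) = 1.4608

1.4608


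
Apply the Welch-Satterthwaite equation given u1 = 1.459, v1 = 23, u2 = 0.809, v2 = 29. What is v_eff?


uc = sqrt(u1^2 + u2^2) = sqrt(1.459^2 + 0.809^2) = 1.6682812
v_eff = uc^4 / (u1^4/v1 + u2^4/v2)
= 1.6682812^4 / (1.459^4/23 + 0.809^4/29)
= 7.7459916 / 0.21178283
v_eff = 36.5752

36.5752


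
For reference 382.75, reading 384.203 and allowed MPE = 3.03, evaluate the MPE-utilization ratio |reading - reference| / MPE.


e = indication - reference = 384.203 - 382.75 = 1.4530
|e| = 1.4530
ratio = |e| / MPE = 1.4530 / 3.03
ratio = 0.4795

0.4795


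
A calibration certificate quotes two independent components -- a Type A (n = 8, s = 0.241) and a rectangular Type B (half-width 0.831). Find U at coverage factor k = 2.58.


u_A = s / sqrt(n) = 0.241 / sqrt(8) = 0.085206367
u_B = half_width / sqrt(3) = 0.831 / sqrt(3) = 0.47977807
uc = sqrt(u_A^2 + u_B^2) = sqrt(0.085206367^2 + 0.47977807^2) = 0.48728546
U = k * uc = 2.58 * 0.48728546
U = 1.2572

1.2572


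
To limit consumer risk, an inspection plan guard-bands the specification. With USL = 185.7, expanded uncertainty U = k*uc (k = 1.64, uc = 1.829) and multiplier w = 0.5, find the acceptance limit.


U = k * uc = 1.64 * 1.829 = 2.99956
guard band g = w * U = 0.5 * 2.99956 = 1.49978
AL = USL - g = 185.7 - 1.49978
AL = 184.2002

184.2002


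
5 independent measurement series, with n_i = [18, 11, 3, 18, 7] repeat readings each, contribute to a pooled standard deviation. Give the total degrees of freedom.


nu = sum_i (n_i - 1)
nu = ((18 - 1) + (11 - 1) + (3 - 1) + (18 - 1) + (7 - 1))
nu = 17 + 10 + 2 + 17 + 6
nu = 52

52


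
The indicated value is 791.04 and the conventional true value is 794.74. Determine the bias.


Systematic error = measured - true
= 791.04 - 794.74
= -3.7000

-3.7000


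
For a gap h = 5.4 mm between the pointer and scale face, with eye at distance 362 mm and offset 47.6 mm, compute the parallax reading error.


error = h * offset / d
= 5.4 * 47.6 / 362
= 0.7101

0.7101


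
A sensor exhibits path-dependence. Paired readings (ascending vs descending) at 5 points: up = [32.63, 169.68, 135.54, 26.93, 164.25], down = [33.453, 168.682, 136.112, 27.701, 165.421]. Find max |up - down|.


|32.63 - 33.453| = 0.8230
|169.68 - 168.682| = 0.9980
|135.54 - 136.112| = 0.5720
|26.93 - 27.701| = 0.7710
|164.25 - 165.421| = 1.1710
hysteresis = max(diffs) = 1.1710

1.1710


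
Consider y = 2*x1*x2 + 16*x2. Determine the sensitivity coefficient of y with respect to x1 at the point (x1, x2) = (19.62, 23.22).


y = 2*x1*x2 + 16*x2
dy/dx1 = 2*x2
Evaluate at x2 = 23.22: c1 = 2 * 23.22
c1 = 46.4400

46.4400


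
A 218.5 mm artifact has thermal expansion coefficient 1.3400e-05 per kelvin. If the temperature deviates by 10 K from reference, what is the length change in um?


dL = L * alpha * dT
= 218.5 * 1.3400e-05 * 10
= 0.0292790 mm
dL_um = 0.0292790 * 1000 = 29.2790 um

29.2790


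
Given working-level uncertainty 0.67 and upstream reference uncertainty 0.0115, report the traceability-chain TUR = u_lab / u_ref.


TUR = u_lab / u_ref
= 0.67 / 0.0115
= 58.2609

58.2609


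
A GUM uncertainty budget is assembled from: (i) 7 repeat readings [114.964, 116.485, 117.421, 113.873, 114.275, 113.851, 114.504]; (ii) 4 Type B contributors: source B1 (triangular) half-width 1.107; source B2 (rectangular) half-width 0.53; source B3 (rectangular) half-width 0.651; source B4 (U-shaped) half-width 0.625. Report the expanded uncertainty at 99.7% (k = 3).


mean = (114.964 + 116.485 + 117.421 + 113.873 + 114.275 + 113.851 + 114.504) / 7 = 115.0532857
s = sqrt(sum((x - mean)^2)/(n-1)) = 1.3790007
u_A = s / sqrt(n) = 1.3790007 / sqrt(7) = 0.52121327
u_B1 = 1.107 / sqrt(6) = 0.45193086
u_B2 = 0.53 / sqrt(3) = 0.30599564
u_B3 = 0.651 / sqrt(3) = 0.37585503
u_B4 = 0.625 / sqrt(2) = 0.44194174
uc = sqrt(0.52121327^2 + 0.45193086^2 + 0.30599564^2 + 0.37585503^2 + 0.44194174^2) = 0.9519021
U = k * uc = 3 * 0.9519021
U = 2.8557

2.8557


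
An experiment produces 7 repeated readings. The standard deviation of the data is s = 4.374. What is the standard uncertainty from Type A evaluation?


u_A = s / sqrt(n)
u_A = 4.374 / sqrt(7)
u_A = 4.374 / 2.6457513
u_A = 1.6532

1.6532


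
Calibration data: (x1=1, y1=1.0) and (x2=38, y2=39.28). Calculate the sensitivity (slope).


slope = (y2 - y1) / (x2 - x1)
= (39.28 - 1.0) / (38 - 1)
= 38.2800 / 37
= 1.0346

1.0346


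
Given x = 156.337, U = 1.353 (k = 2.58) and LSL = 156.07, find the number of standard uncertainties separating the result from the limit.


u = U / k = 1.353 / 2.58 = 0.5244186
margin = |LSL - x| = |156.07 - 156.337| = 0.267
z = margin / u = 0.267 / 0.5244186
z = 0.5091

0.5091


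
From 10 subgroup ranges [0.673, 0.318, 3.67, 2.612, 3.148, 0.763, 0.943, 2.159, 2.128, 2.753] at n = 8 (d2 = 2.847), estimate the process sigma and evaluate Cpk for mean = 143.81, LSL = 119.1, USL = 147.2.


R_bar = (0.673 + 0.318 + 3.67 + 2.612 + 3.148 + 0.763 + 0.943 + 2.159 + 2.128 + 2.753) / 10 = 1.9167
sigma = R_bar / d2 = 1.9167 / 2.847 = 0.67323498
Cp = (USL - LSL)/(6*sigma) = (147.2 - 119.1)/(6*0.67323498) = 6.9565
Cpu = (147.2 - 143.81)/(3*0.67323498) = 1.6785
Cpl = (143.81 - 119.1)/(3*0.67323498) = 12.2345
Cpk = min(Cpu, Cpl) = 1.6785

1.6785


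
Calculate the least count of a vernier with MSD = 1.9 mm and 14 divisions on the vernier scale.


LC = MSD / n_div
= 1.9 / 14
= 0.1357

0.1357


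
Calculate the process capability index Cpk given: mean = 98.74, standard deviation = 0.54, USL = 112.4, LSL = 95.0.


Cpu = (USL - mean) / (3*sigma) = (112.4 - 98.74) / (3*0.54) = 8.4321
Cpl = (mean - LSL) / (3*sigma) = (98.74 - 95.0) / (3*0.54) = 2.3086
Cpk = min(Cpu, Cpl) = 2.3086

2.3086


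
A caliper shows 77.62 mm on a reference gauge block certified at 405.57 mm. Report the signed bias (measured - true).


Systematic error = measured - true
= 77.62 - 405.57
= -327.9500

-327.9500


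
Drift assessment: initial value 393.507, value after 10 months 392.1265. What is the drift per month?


rate = (v2 - v1) / months
= (392.1265 - 393.507) / 10
= -1.3805 / 10
= -0.1380

-0.1380


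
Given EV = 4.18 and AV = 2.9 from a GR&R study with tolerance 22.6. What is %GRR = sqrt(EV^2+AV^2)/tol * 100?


GRR = sqrt(EV^2 + AV^2) = sqrt(4.18^2 + 2.9^2) = 5.0874748
%GRR = GRR / tol * 100 = 5.0874748 / 22.6 * 100
%GRR = 22.5110

22.5110


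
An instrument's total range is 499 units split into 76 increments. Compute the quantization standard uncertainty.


resolution = range / divisions
resolution = 499 / 76 = 6.5657895
u_res = resolution / (2*sqrt(3))
u_res = 6.5657895 / 3.4641016
u_res = 1.8954

1.8954


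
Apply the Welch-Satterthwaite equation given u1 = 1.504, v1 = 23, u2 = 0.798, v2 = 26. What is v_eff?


uc = sqrt(u1^2 + u2^2) = sqrt(1.504^2 + 0.798^2) = 1.7025921
v_eff = uc^4 / (u1^4/v1 + u2^4/v2)
= 1.7025921^4 / (1.504^4/23 + 0.798^4/26)
= 8.4031566 / 0.23806283
v_eff = 35.2981

35.2981


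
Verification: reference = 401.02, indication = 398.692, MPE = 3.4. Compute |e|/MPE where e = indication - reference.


e = indication - reference = 398.692 - 401.02 = -2.3280
|e| = 2.3280
ratio = |e| / MPE = 2.3280 / 3.4
ratio = 0.6847

0.6847


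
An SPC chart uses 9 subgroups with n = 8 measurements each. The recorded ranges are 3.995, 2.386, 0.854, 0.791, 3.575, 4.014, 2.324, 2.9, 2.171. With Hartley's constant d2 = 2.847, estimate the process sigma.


R_bar = (3.995 + 2.386 + 0.854 + 0.791 + 3.575 + 4.014 + 2.324 + 2.9 + 2.171) / 9
R_bar = 23.01 / 9 = 2.5566667
sigma_hat = R_bar / d2 = 2.5566667 / 2.847 = 0.8980

0.8980


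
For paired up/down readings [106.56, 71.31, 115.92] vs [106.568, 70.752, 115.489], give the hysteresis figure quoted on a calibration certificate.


|106.56 - 106.568| = 0.0080
|71.31 - 70.752| = 0.5580
|115.92 - 115.489| = 0.4310
hysteresis = max(diffs) = 0.5580

0.5580


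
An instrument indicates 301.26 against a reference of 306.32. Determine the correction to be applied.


Correction = standard - reading
= 306.32 - 301.26
= 5.0600

5.0600


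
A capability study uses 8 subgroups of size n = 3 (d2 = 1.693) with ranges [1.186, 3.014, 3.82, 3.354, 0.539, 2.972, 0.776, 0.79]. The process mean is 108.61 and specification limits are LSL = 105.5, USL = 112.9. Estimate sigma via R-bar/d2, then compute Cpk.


R_bar = (1.186 + 3.014 + 3.82 + 3.354 + 0.539 + 2.972 + 0.776 + 0.79) / 8 = 2.056375
sigma = R_bar / d2 = 2.056375 / 1.693 = 1.2146338
Cp = (USL - LSL)/(6*sigma) = (112.9 - 105.5)/(6*1.2146338) = 1.0154
Cpu = (112.9 - 108.61)/(3*1.2146338) = 1.1773
Cpl = (108.61 - 105.5)/(3*1.2146338) = 0.8535
Cpk = min(Cpu, Cpl) = 0.8535

0.8535


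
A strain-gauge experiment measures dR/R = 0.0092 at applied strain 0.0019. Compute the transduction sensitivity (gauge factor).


GF = (dR/R) / epsilon
= 0.0092 / 0.0019
= 4.8421

4.8421


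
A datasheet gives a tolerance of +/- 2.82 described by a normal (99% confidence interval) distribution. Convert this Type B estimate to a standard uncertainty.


u_B = half_width / 2.576
u_B = 2.82 / 2.576
u_B = 1.0947

1.0947


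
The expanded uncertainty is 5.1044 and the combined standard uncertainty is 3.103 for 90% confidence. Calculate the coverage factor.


k = U / uc
k = 5.1044 / 3.103
k = 1.645

1.645


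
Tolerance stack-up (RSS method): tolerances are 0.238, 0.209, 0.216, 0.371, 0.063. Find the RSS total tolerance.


RSS = sqrt(0.238^2 + 0.209^2 + 0.216^2 + 0.371^2 + 0.063^2)
= sqrt(0.288591)
= 0.5372

0.5372


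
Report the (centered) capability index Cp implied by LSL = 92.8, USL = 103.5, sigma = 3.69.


Cp = (USL - LSL) / (6 * sigma)
= (103.5 - 92.8) / (6 * 3.69)
= 10.7000 / 22.1400
= 0.4833

0.4833


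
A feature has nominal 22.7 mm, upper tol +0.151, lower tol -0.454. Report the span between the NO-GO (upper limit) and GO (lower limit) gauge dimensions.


GO = nominal - lower_tol (smallest hole = maximum material condition)
GO = 22.7 - 0.454 = 22.246
NO-GO = nominal + upper_tol (largest hole = least material condition)
NO-GO = 22.7 + 0.151 = 22.851
spread = NO-GO - GO = 22.851 - 22.246 = 0.6050

0.6050


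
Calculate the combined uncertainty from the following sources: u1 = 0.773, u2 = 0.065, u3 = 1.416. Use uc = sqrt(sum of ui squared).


uc = sqrt(0.773^2 + 0.065^2 + 1.416^2)
uc = sqrt(2.60681)
uc = 1.6146

1.6146


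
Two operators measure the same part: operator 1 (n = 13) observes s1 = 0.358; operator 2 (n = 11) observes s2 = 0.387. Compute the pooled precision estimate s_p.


s_p = sqrt(((n1-1)*s1^2 + (n2-1)*s2^2) / (n1+n2-2))
numerator = (13-1)*0.358^2 + (11-1)*0.387^2 = 1.537968 + 1.49769 = 3.035658
denominator = 13 + 11 - 2 = 22
s_p^2 = 3.035658 / 22 = 0.13798445
s_p = sqrt(0.13798445) = 0.3715

0.3715


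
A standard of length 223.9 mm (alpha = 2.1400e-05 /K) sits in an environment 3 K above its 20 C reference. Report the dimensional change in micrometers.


dL = L * alpha * dT
= 223.9 * 2.1400e-05 * 3
= 0.0143744 mm
dL_um = 0.0143744 * 1000 = 14.3744 um

14.3744


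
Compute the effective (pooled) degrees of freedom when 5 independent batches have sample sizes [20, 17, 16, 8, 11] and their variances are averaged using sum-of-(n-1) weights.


nu = sum_i (n_i - 1)
nu = ((20 - 1) + (17 - 1) + (16 - 1) + (8 - 1) + (11 - 1))
nu = 19 + 16 + 15 + 7 + 10
nu = 67

67


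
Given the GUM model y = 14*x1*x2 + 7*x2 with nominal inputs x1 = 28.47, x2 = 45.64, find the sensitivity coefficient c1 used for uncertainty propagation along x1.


y = 14*x1*x2 + 7*x2
dy/dx1 = 14*x2
Evaluate at x2 = 45.64: c1 = 14 * 45.64
c1 = 638.9600

638.9600


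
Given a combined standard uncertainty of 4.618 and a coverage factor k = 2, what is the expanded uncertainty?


U = k * uc
U = 2 * 4.618
U = 9.2360

9.2360


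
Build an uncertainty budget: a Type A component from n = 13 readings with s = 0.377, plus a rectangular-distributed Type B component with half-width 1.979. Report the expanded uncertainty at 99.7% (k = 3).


u_A = s / sqrt(n) = 0.377 / sqrt(13) = 0.10456099
u_B = half_width / sqrt(3) = 1.979 / sqrt(3) = 1.1425762
uc = sqrt(u_A^2 + u_B^2) = sqrt(0.10456099^2 + 1.1425762^2) = 1.1473506
U = k * uc = 3 * 1.1473506
U = 3.4421

3.4421


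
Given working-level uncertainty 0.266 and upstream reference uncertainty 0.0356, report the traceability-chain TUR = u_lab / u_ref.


TUR = u_lab / u_ref
= 0.266 / 0.0356
= 7.4719

7.4719


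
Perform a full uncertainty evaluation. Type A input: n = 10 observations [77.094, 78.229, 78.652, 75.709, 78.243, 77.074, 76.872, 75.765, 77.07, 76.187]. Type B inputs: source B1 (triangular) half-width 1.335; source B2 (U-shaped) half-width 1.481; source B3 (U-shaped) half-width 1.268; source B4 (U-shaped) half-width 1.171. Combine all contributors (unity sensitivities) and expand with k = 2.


mean = (77.094 + 78.229 + 78.652 + 75.709 + 78.243 + 77.074 + 76.872 + 75.765 + 77.07 + 76.187) / 10 = 77.0895
s = sqrt(sum((x - mean)^2)/(n-1)) = 1.0324169
u_A = s / sqrt(n) = 1.0324169 / sqrt(10) = 0.32647889
u_B1 = 1.335 / sqrt(6) = 0.54501147
u_B2 = 1.481 / sqrt(2) = 1.0472251
u_B3 = 1.268 / sqrt(2) = 0.8966114
u_B4 = 1.171 / sqrt(2) = 0.82802204
uc = sqrt(0.32647889^2 + 0.54501147^2 + 1.0472251^2 + 0.8966114^2 + 0.82802204^2) = 1.7291151
U = k * uc = 2 * 1.7291151
U = 3.4582

3.4582


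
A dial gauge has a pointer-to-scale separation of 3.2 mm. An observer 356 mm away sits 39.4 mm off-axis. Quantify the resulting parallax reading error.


error = h * offset / d
= 3.2 * 39.4 / 356
= 0.3542

0.3542


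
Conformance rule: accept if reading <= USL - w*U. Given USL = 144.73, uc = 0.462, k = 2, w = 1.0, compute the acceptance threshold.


U = k * uc = 2 * 0.462 = 0.924
guard band g = w * U = 1.0 * 0.924 = 0.924
AL = USL - g = 144.73 - 0.924
AL = 143.8060

143.8060


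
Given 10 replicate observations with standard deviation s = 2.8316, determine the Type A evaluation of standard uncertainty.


u_A = s / sqrt(n)
u_A = 2.8316 / sqrt(10)
u_A = 2.8316 / 3.1622777
u_A = 0.8954

0.8954


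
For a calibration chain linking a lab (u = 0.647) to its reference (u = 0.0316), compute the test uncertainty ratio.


TUR = u_lab / u_ref
= 0.647 / 0.0316
= 20.4747

20.4747


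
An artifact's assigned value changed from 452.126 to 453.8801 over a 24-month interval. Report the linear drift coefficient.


rate = (v2 - v1) / months
= (453.8801 - 452.126) / 24
= 1.7541 / 24
= 0.0731

0.0731


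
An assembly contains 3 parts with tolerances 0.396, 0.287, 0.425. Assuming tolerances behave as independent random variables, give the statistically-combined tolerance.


RSS = sqrt(0.396^2 + 0.287^2 + 0.425^2)
= sqrt(0.41981)
= 0.6479

0.6479


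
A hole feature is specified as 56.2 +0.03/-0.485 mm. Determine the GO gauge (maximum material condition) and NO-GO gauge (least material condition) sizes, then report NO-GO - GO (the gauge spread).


GO = nominal - lower_tol (smallest hole = maximum material condition)
GO = 56.2 - 0.485 = 55.715
NO-GO = nominal + upper_tol (largest hole = least material condition)
NO-GO = 56.2 + 0.03 = 56.23
spread = NO-GO - GO = 56.23 - 55.715 = 0.5150

0.5150


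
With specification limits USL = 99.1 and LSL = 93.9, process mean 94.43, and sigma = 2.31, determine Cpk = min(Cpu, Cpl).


Cpu = (USL - mean) / (3*sigma) = (99.1 - 94.43) / (3*2.31) = 0.6739
Cpl = (mean - LSL) / (3*sigma) = (94.43 - 93.9) / (3*2.31) = 0.0765
Cpk = min(Cpu, Cpl) = 0.0765

0.0765


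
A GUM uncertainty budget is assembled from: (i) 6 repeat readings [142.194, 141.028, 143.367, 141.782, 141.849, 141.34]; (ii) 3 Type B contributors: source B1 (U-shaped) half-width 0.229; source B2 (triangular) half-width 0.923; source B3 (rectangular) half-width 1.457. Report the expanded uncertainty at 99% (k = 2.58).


mean = (142.194 + 141.028 + 143.367 + 141.782 + 141.849 + 141.34) / 6 = 141.9266667
s = sqrt(sum((x - mean)^2)/(n-1)) = 0.81544679
u_A = s / sqrt(n) = 0.81544679 / sqrt(6) = 0.33290476
u_B1 = 0.229 / sqrt(2) = 0.16192745
u_B2 = 0.923 / sqrt(6) = 0.37681317
u_B3 = 1.457 / sqrt(3) = 0.84119934
uc = sqrt(0.33290476^2 + 0.16192745^2 + 0.37681317^2 + 0.84119934^2) = 0.99330286
U = k * uc = 2.58 * 0.99330286
U = 2.5627

2.5627


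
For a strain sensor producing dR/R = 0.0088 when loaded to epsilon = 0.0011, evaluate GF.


GF = (dR/R) / epsilon
= 0.0088 / 0.0011
= 8.0000

8.0000


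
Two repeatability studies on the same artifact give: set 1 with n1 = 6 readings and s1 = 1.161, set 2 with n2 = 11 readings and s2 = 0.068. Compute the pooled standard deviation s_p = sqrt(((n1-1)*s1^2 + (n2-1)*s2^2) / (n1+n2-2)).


s_p = sqrt(((n1-1)*s1^2 + (n2-1)*s2^2) / (n1+n2-2))
numerator = (6-1)*1.161^2 + (11-1)*0.068^2 = 6.739605 + 0.04624 = 6.785845
denominator = 6 + 11 - 2 = 15
s_p^2 = 6.785845 / 15 = 0.45238967
s_p = sqrt(0.45238967) = 0.6726

0.6726


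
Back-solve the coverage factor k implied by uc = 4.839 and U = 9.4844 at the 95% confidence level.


k = U / uc
k = 9.4844 / 4.839
k = 1.96

1.96


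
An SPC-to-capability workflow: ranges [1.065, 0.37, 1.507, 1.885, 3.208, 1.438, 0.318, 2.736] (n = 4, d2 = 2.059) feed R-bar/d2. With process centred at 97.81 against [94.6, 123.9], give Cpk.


R_bar = (1.065 + 0.37 + 1.507 + 1.885 + 3.208 + 1.438 + 0.318 + 2.736) / 8 = 1.565875
sigma = R_bar / d2 = 1.565875 / 2.059 = 0.76050267
Cp = (USL - LSL)/(6*sigma) = (123.9 - 94.6)/(6*0.76050267) = 6.4212
Cpu = (123.9 - 97.81)/(3*0.76050267) = 11.4354
Cpl = (97.81 - 94.6)/(3*0.76050267) = 1.4070
Cpk = min(Cpu, Cpl) = 1.4070

1.4070


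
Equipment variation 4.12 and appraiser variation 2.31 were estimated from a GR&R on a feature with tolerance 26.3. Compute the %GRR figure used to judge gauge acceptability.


GRR = sqrt(EV^2 + AV^2) = sqrt(4.12^2 + 2.31^2) = 4.7233992
%GRR = GRR / tol * 100 = 4.7233992 / 26.3 * 100
%GRR = 17.9597

17.9597


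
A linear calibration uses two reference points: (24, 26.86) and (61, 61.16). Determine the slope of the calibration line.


slope = (y2 - y1) / (x2 - x1)
= (61.16 - 26.86) / (61 - 24)
= 34.3000 / 37
= 0.9270

0.9270


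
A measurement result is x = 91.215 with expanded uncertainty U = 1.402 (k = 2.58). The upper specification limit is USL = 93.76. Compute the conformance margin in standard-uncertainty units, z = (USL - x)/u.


u = U / k = 1.402 / 2.58 = 0.54341085
margin = |USL - x| = |93.76 - 91.215| = 2.545
z = margin / u = 2.545 / 0.54341085
z = 4.6834

4.6834


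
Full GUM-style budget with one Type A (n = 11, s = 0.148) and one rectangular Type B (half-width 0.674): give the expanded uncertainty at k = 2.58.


u_A = s / sqrt(n) = 0.148 / sqrt(11) = 0.044623679
u_B = half_width / sqrt(3) = 0.674 / sqrt(3) = 0.38913408
uc = sqrt(u_A^2 + u_B^2) = sqrt(0.044623679^2 + 0.38913408^2) = 0.39168432
U = k * uc = 2.58 * 0.39168432
U = 1.0105

1.0105


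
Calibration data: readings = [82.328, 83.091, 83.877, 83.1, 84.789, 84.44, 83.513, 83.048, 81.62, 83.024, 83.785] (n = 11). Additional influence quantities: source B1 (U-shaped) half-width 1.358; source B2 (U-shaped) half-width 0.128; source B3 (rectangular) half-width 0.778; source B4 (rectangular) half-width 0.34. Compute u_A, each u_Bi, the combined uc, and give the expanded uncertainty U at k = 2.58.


mean = (82.328 + 83.091 + 83.877 + 83.1 + 84.789 + 84.44 + 83.513 + 83.048 + 81.62 + 83.024 + 83.785) / 11 = 83.32863636
s = sqrt(sum((x - mean)^2)/(n-1)) = 0.90065357
u_A = s / sqrt(n) = 0.90065357 / sqrt(11) = 0.27155727
u_B1 = 1.358 / sqrt(2) = 0.96025101
u_B2 = 0.128 / sqrt(2) = 0.090509668
u_B3 = 0.778 / sqrt(3) = 0.44917851
u_B4 = 0.34 / sqrt(3) = 0.19629909
uc = sqrt(0.27155727^2 + 0.96025101^2 + 0.090509668^2 + 0.44917851^2 + 0.19629909^2) = 1.1154873
U = k * uc = 2.58 * 1.1154873
U = 2.8780

2.8780


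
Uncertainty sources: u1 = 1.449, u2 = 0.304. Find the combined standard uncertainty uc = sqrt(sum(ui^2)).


uc = sqrt(1.449^2 + 0.304^2)
uc = sqrt(2.192017)
uc = 1.4805

1.4805


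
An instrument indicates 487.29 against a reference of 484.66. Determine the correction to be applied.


Correction = standard - reading
= 484.66 - 487.29
= -2.6300

-2.6300


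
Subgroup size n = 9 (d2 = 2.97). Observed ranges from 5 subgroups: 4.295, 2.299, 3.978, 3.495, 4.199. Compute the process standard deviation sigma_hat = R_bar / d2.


R_bar = (4.295 + 2.299 + 3.978 + 3.495 + 4.199) / 5
R_bar = 18.266 / 5 = 3.6532
sigma_hat = R_bar / d2 = 3.6532 / 2.97 = 1.2300

1.2300


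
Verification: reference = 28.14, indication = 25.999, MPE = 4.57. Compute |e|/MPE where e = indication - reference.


e = indication - reference = 25.999 - 28.14 = -2.1410
|e| = 2.1410
ratio = |e| / MPE = 2.1410 / 4.57
ratio = 0.4685

0.4685


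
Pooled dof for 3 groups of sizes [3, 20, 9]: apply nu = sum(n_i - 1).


nu = sum_i (n_i - 1)
nu = ((3 - 1) + (20 - 1) + (9 - 1))
nu = 2 + 19 + 8
nu = 29

29


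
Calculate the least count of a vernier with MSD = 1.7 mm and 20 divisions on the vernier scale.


LC = MSD / n_div
= 1.7 / 20
= 0.0850

0.0850


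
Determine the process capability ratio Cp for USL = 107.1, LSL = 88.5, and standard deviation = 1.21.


Cp = (USL - LSL) / (6 * sigma)
= (107.1 - 88.5) / (6 * 1.21)
= 18.6000 / 7.2600
= 2.5620

2.5620


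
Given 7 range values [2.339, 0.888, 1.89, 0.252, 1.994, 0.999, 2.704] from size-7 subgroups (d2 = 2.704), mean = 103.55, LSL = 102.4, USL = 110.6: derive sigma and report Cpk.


R_bar = (2.339 + 0.888 + 1.89 + 0.252 + 1.994 + 0.999 + 2.704) / 7 = 1.5808571
sigma = R_bar / d2 = 1.5808571 / 2.704 = 0.5846365
Cp = (USL - LSL)/(6*sigma) = (110.6 - 102.4)/(6*0.5846365) = 2.3376
Cpu = (110.6 - 103.55)/(3*0.5846365) = 4.0196
Cpl = (103.55 - 102.4)/(3*0.5846365) = 0.6557
Cpk = min(Cpu, Cpl) = 0.6557

0.6557


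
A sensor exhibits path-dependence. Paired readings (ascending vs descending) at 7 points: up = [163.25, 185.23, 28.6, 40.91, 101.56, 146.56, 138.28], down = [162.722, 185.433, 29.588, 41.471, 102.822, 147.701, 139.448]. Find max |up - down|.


|163.25 - 162.722| = 0.5280
|185.23 - 185.433| = 0.2030
|28.6 - 29.588| = 0.9880
|40.91 - 41.471| = 0.5610
|101.56 - 102.822| = 1.2620
|146.56 - 147.701| = 1.1410
|138.28 - 139.448| = 1.1680
hysteresis = max(diffs) = 1.2620

1.2620


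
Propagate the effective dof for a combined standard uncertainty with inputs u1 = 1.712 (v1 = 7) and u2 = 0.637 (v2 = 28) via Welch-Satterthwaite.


uc = sqrt(u1^2 + u2^2) = sqrt(1.712^2 + 0.637^2) = 1.8266672
v_eff = uc^4 / (u1^4/v1 + u2^4/v2)
= 1.8266672^4 / (1.712^4/7 + 0.637^4/28)
= 11.133654 / 1.233085
v_eff = 9.0291

9.0291


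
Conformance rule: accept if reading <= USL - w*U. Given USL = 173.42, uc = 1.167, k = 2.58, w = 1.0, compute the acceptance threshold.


U = k * uc = 2.58 * 1.167 = 3.01086
guard band g = w * U = 1.0 * 3.01086 = 3.01086
AL = USL - g = 173.42 - 3.01086
AL = 170.4091

170.4091


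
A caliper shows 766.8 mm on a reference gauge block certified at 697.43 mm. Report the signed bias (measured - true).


Systematic error = measured - true
= 766.8 - 697.43
= 69.3700

69.3700


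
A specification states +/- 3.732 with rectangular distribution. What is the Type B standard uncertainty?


u_B = half_width / sqrt(3)
u_B = 3.732 / 1.7320508
u_B = 2.1547

2.1547


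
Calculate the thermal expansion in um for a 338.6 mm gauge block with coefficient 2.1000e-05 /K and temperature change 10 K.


dL = L * alpha * dT
= 338.6 * 2.1000e-05 * 10
= 0.0711060 mm
dL_um = 0.0711060 * 1000 = 71.1060 um

71.1060


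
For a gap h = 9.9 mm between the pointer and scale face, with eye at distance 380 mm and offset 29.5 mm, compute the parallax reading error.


error = h * offset / d
= 9.9 * 29.5 / 380
= 0.7686

0.7686


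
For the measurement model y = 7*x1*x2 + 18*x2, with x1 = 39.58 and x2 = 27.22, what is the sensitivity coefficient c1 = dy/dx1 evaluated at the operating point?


y = 7*x1*x2 + 18*x2
dy/dx1 = 7*x2
Evaluate at x2 = 27.22: c1 = 7 * 27.22
c1 = 190.5400

190.5400


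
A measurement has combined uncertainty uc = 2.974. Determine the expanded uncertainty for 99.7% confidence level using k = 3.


U = k * uc
U = 3 * 2.974
U = 8.9220

8.9220


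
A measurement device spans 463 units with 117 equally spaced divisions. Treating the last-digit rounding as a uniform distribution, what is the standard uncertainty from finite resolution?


resolution = range / divisions
resolution = 463 / 117 = 3.957265
u_res = resolution / (2*sqrt(3))
u_res = 3.957265 / 3.4641016
u_res = 1.1424

1.1424


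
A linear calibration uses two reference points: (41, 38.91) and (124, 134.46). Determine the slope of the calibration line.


slope = (y2 - y1) / (x2 - x1)
= (134.46 - 38.91) / (124 - 41)
= 95.5500 / 83
= 1.1512

1.1512


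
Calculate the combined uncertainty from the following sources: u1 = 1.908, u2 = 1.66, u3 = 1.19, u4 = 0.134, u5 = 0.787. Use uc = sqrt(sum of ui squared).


uc = sqrt(1.908^2 + 1.66^2 + 1.19^2 + 0.134^2 + 0.787^2)
uc = sqrt(8.449489)
uc = 2.9068

2.9068


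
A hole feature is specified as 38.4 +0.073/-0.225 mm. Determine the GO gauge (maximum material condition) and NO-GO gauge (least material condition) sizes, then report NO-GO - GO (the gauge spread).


GO = nominal - lower_tol (smallest hole = maximum material condition)
GO = 38.4 - 0.225 = 38.175
NO-GO = nominal + upper_tol (largest hole = least material condition)
NO-GO = 38.4 + 0.073 = 38.473
spread = NO-GO - GO = 38.473 - 38.175 = 0.2980

0.2980


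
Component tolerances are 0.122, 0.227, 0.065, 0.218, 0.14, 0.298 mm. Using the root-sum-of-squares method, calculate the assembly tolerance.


RSS = sqrt(0.122^2 + 0.227^2 + 0.065^2 + 0.218^2 + 0.14^2 + 0.298^2)
= sqrt(0.226566)
= 0.4760

0.4760


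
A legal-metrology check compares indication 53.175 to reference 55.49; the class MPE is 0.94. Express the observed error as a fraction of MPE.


e = indication - reference = 53.175 - 55.49 = -2.3150
|e| = 2.3150
ratio = |e| / MPE = 2.3150 / 0.94
ratio = 2.4628

2.4628


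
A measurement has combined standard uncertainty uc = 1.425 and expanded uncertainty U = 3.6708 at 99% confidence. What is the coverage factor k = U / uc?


k = U / uc
k = 3.6708 / 1.425
k = 2.576

2.576


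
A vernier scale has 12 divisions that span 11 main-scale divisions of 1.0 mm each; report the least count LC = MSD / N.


LC = MSD / n_div
= 1.0 / 12
= 0.0833

0.0833


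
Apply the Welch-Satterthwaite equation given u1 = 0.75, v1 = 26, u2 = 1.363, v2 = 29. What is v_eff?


uc = sqrt(u1^2 + u2^2) = sqrt(0.75^2 + 1.363^2) = 1.5557214
v_eff = uc^4 / (u1^4/v1 + u2^4/v2)
= 1.5557214^4 / (0.75^4/26 + 1.363^4/29)
= 5.8577024 / 0.13118001
v_eff = 44.6539

44.6539


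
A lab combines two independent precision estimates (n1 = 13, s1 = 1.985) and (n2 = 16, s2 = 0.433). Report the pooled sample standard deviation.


s_p = sqrt(((n1-1)*s1^2 + (n2-1)*s2^2) / (n1+n2-2))
numerator = (13-1)*1.985^2 + (16-1)*0.433^2 = 47.2827 + 2.812335 = 50.095035
denominator = 13 + 16 - 2 = 27
s_p^2 = 50.095035 / 27 = 1.8553717
s_p = sqrt(1.8553717) = 1.3621

1.3621


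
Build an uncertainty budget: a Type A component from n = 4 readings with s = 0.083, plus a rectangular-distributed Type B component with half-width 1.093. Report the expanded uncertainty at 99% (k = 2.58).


u_A = s / sqrt(n) = 0.083 / sqrt(4) = 0.0415
u_B = half_width / sqrt(3) = 1.093 / sqrt(3) = 0.63104384
uc = sqrt(u_A^2 + u_B^2) = sqrt(0.0415^2 + 0.63104384^2) = 0.63240697
U = k * uc = 2.58 * 0.63240697
U = 1.6316

1.6316


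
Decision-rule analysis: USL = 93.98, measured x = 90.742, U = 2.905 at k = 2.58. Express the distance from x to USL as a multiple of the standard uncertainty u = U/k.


u = U / k = 2.905 / 2.58 = 1.125969
margin = |USL - x| = |93.98 - 90.742| = 3.238
z = margin / u = 3.238 / 1.125969
z = 2.8757

2.8757
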